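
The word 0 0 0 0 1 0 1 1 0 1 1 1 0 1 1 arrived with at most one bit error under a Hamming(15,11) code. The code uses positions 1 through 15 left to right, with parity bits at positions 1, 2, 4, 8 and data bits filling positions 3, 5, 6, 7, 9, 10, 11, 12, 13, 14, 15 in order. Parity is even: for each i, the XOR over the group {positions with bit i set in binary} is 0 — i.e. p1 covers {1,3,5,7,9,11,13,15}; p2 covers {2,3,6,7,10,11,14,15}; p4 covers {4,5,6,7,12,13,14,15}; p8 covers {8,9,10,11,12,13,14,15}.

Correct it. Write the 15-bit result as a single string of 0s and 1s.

s1 (pos 1,3,5,7,9,11,13,15): 0⊕0⊕1⊕1⊕0⊕1⊕0⊕1 = 0
s2 (pos 2,3,6,7,10,11,14,15): 0⊕0⊕0⊕1⊕1⊕1⊕1⊕1 = 1
s4 (pos 4,5,6,7,12,13,14,15): 0⊕1⊕0⊕1⊕1⊕0⊕1⊕1 = 1
s8 (pos 8,9,10,11,12,13,14,15): 1⊕0⊕1⊕1⊕1⊕0⊕1⊕1 = 0
Syndrome s8…s1 = 0110 → error at position 6.
Flip position 6: 000010110111011 → 000011110111011

000011110111011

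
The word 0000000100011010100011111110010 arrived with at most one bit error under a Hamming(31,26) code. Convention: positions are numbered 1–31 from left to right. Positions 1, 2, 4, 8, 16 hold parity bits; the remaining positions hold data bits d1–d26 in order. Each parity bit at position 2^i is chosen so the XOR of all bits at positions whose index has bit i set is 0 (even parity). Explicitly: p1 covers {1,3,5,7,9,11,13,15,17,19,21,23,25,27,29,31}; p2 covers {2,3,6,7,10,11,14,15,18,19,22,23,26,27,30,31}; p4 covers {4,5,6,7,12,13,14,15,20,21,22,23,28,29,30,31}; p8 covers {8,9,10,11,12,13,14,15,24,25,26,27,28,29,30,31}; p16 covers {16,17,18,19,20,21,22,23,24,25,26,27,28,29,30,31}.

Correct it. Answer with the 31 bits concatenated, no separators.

s1 (pos 1,3,5,7,9,11,13,15,17,19,21,23,25,27,29,31): 0⊕0⊕0⊕0⊕0⊕0⊕1⊕1⊕1⊕0⊕1⊕1⊕1⊕1⊕0⊕0 = 1
s2 (pos 2,3,6,7,10,11,14,15,18,19,22,23,26,27,30,31): 0⊕0⊕0⊕0⊕0⊕0⊕0⊕1⊕0⊕0⊕1⊕1⊕1⊕1⊕1⊕0 = 0
s4 (pos 4,5,6,7,12,13,14,15,20,21,22,23,28,29,30,31): 0⊕0⊕0⊕0⊕1⊕1⊕0⊕1⊕0⊕1⊕1⊕1⊕0⊕0⊕1⊕0 = 1
s8 (pos 8,9,10,11,12,13,14,15,24,25,26,27,28,29,30,31): 1⊕0⊕0⊕0⊕1⊕1⊕0⊕1⊕1⊕1⊕1⊕1⊕0⊕0⊕1⊕0 = 1
s16 (pos 16,17,18,19,20,21,22,23,24,25,26,27,28,29,30,31): 0⊕1⊕0⊕0⊕0⊕1⊕1⊕1⊕1⊕1⊕1⊕1⊕0⊕0⊕1⊕0 = 1
Syndrome s16…s1 = 11101 → error at position 29.
Flip position 29: 0000000100011010100011111110010 → 0000000100011010100011111110110

0000000100011010100011111110110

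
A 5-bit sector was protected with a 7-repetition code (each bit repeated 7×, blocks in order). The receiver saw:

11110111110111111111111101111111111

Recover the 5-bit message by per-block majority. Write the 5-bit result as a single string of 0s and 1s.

Block 1 (1111011): 6 ones → 1
Block 2 (1110111): 6 ones → 1
Block 3 (1111111): 7 ones → 1
Block 4 (1110111): 6 ones → 1
Block 5 (1111111): 7 ones → 1

11111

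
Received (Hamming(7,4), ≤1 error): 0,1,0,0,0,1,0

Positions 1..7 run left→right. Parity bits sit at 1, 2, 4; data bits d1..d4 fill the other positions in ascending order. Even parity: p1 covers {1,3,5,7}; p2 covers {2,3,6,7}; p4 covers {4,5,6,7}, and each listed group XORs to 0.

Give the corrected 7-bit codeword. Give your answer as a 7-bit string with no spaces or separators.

s1 (pos 1,3,5,7): 0⊕0⊕0⊕0 = 0
s2 (pos 2,3,6,7): 1⊕0⊕1⊕0 = 0
s4 (pos 4,5,6,7): 0⊕0⊕1⊕0 = 1
Syndrome s4…s1 = 100 → error at position 4.
Flip position 4: 0100010 → 0101010

0101010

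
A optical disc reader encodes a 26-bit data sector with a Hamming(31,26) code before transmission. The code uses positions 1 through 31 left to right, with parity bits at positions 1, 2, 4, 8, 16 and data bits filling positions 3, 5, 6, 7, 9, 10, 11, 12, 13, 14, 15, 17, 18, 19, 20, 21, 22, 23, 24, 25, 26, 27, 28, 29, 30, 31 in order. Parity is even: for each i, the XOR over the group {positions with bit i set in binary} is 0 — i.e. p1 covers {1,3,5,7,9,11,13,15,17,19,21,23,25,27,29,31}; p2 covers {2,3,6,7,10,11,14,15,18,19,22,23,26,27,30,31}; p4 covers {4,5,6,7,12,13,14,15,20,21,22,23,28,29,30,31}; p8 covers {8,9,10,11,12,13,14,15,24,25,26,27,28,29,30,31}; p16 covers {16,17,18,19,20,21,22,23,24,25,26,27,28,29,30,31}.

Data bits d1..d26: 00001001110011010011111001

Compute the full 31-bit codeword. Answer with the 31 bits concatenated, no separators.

Place data at non-parity positions: p1 p2 0 p4 0 0 0 p8 1 0 0 1 1 1 0 p16 0 1 1 0 1 0 0 1 1 1 1 1 0 0 1
p1 (pos 1,3,5,7,9,11,13,15,17,19,21,23,25,27,29,31): XOR of data positions = 0⊕0⊕0⊕1⊕0⊕1⊕0⊕0⊕1⊕1⊕0⊕1⊕1⊕0⊕1 = 1
p2 (pos 2,3,6,7,10,11,14,15,18,19,22,23,26,27,30,31): XOR of data positions = 0⊕0⊕0⊕0⊕0⊕1⊕0⊕1⊕1⊕0⊕0⊕1⊕1⊕0⊕1 = 0
p4 (pos 4,5,6,7,12,13,14,15,20,21,22,23,28,29,30,31): XOR of data positions = 0⊕0⊕0⊕1⊕1⊕1⊕0⊕0⊕1⊕0⊕0⊕1⊕0⊕0⊕1 = 0
p8 (pos 8,9,10,11,12,13,14,15,24,25,26,27,28,29,30,31): XOR of data positions = 1⊕0⊕0⊕1⊕1⊕1⊕0⊕1⊕1⊕1⊕1⊕1⊕0⊕0⊕1 = 0
p16 (pos 16,17,18,19,20,21,22,23,24,25,26,27,28,29,30,31): XOR of data positions = 0⊕1⊕1⊕0⊕1⊕0⊕0⊕1⊕1⊕1⊕1⊕1⊕0⊕0⊕1 = 1
Codeword: 1000000010011101011010011111001

1000000010011101011010011111001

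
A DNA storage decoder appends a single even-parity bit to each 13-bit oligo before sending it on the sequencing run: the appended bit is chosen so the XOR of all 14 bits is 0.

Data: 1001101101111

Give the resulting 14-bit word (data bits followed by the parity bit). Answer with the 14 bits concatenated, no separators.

10011011011111

XOR of the 13 data bits: 1⊕0⊕0⊕1⊕1⊕0⊕1⊕1⊕0⊕1⊕1⊕1⊕1 = 1
Parity bit = 1 (so all 14 bits XOR to 0).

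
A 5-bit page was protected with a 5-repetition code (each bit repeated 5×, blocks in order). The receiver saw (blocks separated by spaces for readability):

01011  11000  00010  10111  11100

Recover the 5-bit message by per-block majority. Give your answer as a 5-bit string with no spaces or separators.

Block 1 (01011): 3 ones → 1
Block 2 (11000): 2 ones → 0
Block 3 (00010): 1 one → 0
Block 4 (10111): 4 ones → 1
Block 5 (11100): 3 ones → 1

10011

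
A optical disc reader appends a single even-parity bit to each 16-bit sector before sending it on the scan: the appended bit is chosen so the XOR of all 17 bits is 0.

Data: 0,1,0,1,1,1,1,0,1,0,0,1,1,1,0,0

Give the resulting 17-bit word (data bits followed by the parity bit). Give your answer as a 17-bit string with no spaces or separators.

01011110100111001

XOR of the 16 data bits: 0⊕1⊕0⊕1⊕1⊕1⊕1⊕0⊕1⊕0⊕0⊕1⊕1⊕1⊕0⊕0 = 1
Parity bit = 1 (so all 17 bits XOR to 0).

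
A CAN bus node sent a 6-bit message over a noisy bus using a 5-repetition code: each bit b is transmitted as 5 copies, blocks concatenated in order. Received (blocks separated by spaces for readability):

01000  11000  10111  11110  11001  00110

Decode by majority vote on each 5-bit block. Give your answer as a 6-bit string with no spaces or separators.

001110

Block 1 (01000): 1 one → 0
Block 2 (11000): 2 ones → 0
Block 3 (10111): 4 ones → 1
Block 4 (11110): 4 ones → 1
Block 5 (11001): 3 ones → 1
Block 6 (00110): 2 ones → 0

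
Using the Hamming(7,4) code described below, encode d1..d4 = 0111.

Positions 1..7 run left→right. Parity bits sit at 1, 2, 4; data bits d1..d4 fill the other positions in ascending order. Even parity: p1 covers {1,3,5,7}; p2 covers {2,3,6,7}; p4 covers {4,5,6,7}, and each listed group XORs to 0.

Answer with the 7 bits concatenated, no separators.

Place data at non-parity positions: p1 p2 0 p4 1 1 1
p1 (pos 1,3,5,7): XOR of data positions = 0⊕1⊕1 = 0
p2 (pos 2,3,6,7): XOR of data positions = 0⊕1⊕1 = 0
p4 (pos 4,5,6,7): XOR of data positions = 1⊕1⊕1 = 1
Codeword: 0001111

0001111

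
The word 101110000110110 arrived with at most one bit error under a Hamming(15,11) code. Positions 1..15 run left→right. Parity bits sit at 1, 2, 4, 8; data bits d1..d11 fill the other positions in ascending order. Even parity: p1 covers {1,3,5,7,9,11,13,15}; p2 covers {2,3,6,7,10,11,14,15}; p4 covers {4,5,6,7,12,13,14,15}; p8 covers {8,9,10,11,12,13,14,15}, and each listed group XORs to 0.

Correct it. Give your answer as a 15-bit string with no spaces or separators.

s1 (pos 1,3,5,7,9,11,13,15): 1⊕1⊕1⊕0⊕0⊕1⊕1⊕0 = 1
s2 (pos 2,3,6,7,10,11,14,15): 0⊕1⊕0⊕0⊕1⊕1⊕1⊕0 = 0
s4 (pos 4,5,6,7,12,13,14,15): 1⊕1⊕0⊕0⊕0⊕1⊕1⊕0 = 0
s8 (pos 8,9,10,11,12,13,14,15): 0⊕0⊕1⊕1⊕0⊕1⊕1⊕0 = 0
Syndrome s8…s1 = 0001 → error at position 1.
Flip position 1: 101110000110110 → 001110000110110

001110000110110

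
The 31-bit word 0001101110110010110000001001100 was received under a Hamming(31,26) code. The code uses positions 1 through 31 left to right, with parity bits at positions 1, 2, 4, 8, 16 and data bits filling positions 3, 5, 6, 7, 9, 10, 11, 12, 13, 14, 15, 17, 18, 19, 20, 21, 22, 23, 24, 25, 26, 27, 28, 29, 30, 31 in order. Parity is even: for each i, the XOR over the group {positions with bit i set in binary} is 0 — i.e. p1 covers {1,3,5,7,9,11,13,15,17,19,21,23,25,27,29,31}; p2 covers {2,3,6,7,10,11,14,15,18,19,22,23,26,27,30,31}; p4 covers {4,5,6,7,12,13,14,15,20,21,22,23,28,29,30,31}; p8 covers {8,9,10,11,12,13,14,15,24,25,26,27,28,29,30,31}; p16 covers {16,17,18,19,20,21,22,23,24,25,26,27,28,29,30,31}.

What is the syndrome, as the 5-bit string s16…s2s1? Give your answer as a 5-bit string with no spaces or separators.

s1 (pos 1,3,5,7,9,11,13,15,17,19,21,23,25,27,29,31): 0⊕0⊕1⊕1⊕1⊕1⊕0⊕1⊕1⊕0⊕0⊕0⊕1⊕0⊕1⊕0 = 0
s2 (pos 2,3,6,7,10,11,14,15,18,19,22,23,26,27,30,31): 0⊕0⊕0⊕1⊕0⊕1⊕0⊕1⊕1⊕0⊕0⊕0⊕0⊕0⊕0⊕0 = 0
s4 (pos 4,5,6,7,12,13,14,15,20,21,22,23,28,29,30,31): 1⊕1⊕0⊕1⊕1⊕0⊕0⊕1⊕0⊕0⊕0⊕0⊕1⊕1⊕0⊕0 = 1
s8 (pos 8,9,10,11,12,13,14,15,24,25,26,27,28,29,30,31): 1⊕1⊕0⊕1⊕1⊕0⊕0⊕1⊕0⊕1⊕0⊕0⊕1⊕1⊕0⊕0 = 0
s16 (pos 16,17,18,19,20,21,22,23,24,25,26,27,28,29,30,31): 0⊕1⊕1⊕0⊕0⊕0⊕0⊕0⊕0⊕1⊕0⊕0⊕1⊕1⊕0⊕0 = 1
Syndrome s16…s1 = 10100 → error at position 20.

10100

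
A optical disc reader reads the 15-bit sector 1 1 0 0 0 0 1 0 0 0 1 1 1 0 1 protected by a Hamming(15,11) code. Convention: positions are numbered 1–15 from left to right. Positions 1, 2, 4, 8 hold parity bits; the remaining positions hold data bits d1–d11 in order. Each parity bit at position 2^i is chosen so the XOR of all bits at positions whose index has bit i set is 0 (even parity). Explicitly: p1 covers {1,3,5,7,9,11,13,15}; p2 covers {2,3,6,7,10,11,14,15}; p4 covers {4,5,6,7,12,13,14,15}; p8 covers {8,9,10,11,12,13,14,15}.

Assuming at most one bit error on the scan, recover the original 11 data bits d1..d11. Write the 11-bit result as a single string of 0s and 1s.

s1 (pos 1,3,5,7,9,11,13,15): 1⊕0⊕0⊕1⊕0⊕1⊕1⊕1 = 1
s2 (pos 2,3,6,7,10,11,14,15): 1⊕0⊕0⊕1⊕0⊕1⊕0⊕1 = 0
s4 (pos 4,5,6,7,12,13,14,15): 0⊕0⊕0⊕1⊕1⊕1⊕0⊕1 = 0
s8 (pos 8,9,10,11,12,13,14,15): 0⊕0⊕0⊕1⊕1⊕1⊕0⊕1 = 0
Syndrome s8…s1 = 0001 → error at position 1.
Flip position 1: 110000100011101 → 010000100011101
Read data bits from positions 3,5,6,7,9,10,11,12,13,14,15: 00010011101

00010011101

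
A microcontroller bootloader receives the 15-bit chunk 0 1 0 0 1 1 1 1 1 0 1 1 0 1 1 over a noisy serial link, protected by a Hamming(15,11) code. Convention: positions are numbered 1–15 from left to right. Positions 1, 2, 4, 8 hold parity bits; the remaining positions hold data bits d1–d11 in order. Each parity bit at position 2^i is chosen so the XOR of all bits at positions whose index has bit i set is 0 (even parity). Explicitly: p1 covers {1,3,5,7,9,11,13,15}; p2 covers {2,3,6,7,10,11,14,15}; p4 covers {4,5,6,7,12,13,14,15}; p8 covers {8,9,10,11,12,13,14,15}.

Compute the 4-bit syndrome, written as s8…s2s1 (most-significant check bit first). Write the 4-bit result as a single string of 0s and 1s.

s1 (pos 1,3,5,7,9,11,13,15): 0⊕0⊕1⊕1⊕1⊕1⊕0⊕1 = 1
s2 (pos 2,3,6,7,10,11,14,15): 1⊕0⊕1⊕1⊕0⊕1⊕1⊕1 = 0
s4 (pos 4,5,6,7,12,13,14,15): 0⊕1⊕1⊕1⊕1⊕0⊕1⊕1 = 0
s8 (pos 8,9,10,11,12,13,14,15): 1⊕1⊕0⊕1⊕1⊕0⊕1⊕1 = 0
Syndrome s8…s1 = 0001 → error at position 1.

0001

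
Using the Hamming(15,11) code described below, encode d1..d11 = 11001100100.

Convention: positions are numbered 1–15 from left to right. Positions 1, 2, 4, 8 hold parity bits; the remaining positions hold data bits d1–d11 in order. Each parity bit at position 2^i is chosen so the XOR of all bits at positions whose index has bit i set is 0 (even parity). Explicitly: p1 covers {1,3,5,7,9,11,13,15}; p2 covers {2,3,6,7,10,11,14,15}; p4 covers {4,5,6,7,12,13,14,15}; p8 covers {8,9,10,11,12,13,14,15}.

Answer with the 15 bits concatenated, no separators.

001010011100100

Place data at non-parity positions: p1 p2 1 p4 1 0 0 p8 1 1 0 0 1 0 0
p1 (pos 1,3,5,7,9,11,13,15): XOR of data positions = 1⊕1⊕0⊕1⊕0⊕1⊕0 = 0
p2 (pos 2,3,6,7,10,11,14,15): XOR of data positions = 1⊕0⊕0⊕1⊕0⊕0⊕0 = 0
p4 (pos 4,5,6,7,12,13,14,15): XOR of data positions = 1⊕0⊕0⊕0⊕1⊕0⊕0 = 0
p8 (pos 8,9,10,11,12,13,14,15): XOR of data positions = 1⊕1⊕0⊕0⊕1⊕0⊕0 = 1
Codeword: 001010011100100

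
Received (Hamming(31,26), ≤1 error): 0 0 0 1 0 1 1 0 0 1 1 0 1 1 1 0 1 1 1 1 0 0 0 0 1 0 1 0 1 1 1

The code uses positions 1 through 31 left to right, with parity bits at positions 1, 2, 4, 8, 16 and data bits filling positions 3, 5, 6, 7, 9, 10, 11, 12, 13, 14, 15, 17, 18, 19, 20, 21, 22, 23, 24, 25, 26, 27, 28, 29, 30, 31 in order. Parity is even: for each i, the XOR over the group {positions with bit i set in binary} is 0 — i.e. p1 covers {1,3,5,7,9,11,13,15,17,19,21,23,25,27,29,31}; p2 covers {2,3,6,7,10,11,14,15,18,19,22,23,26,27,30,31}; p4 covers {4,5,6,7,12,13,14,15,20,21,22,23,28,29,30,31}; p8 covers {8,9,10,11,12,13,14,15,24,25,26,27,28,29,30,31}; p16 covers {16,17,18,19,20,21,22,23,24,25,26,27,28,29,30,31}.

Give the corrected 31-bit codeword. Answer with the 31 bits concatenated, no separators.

0001011001101110101100001010111

s1 (pos 1,3,5,7,9,11,13,15,17,19,21,23,25,27,29,31): 0⊕0⊕0⊕1⊕0⊕1⊕1⊕1⊕1⊕1⊕0⊕0⊕1⊕1⊕1⊕1 = 0
s2 (pos 2,3,6,7,10,11,14,15,18,19,22,23,26,27,30,31): 0⊕0⊕1⊕1⊕1⊕1⊕1⊕1⊕1⊕1⊕0⊕0⊕0⊕1⊕1⊕1 = 1
s4 (pos 4,5,6,7,12,13,14,15,20,21,22,23,28,29,30,31): 1⊕0⊕1⊕1⊕0⊕1⊕1⊕1⊕1⊕0⊕0⊕0⊕0⊕1⊕1⊕1 = 0
s8 (pos 8,9,10,11,12,13,14,15,24,25,26,27,28,29,30,31): 0⊕0⊕1⊕1⊕0⊕1⊕1⊕1⊕0⊕1⊕0⊕1⊕0⊕1⊕1⊕1 = 0
s16 (pos 16,17,18,19,20,21,22,23,24,25,26,27,28,29,30,31): 0⊕1⊕1⊕1⊕1⊕0⊕0⊕0⊕0⊕1⊕0⊕1⊕0⊕1⊕1⊕1 = 1
Syndrome s16…s1 = 10010 → error at position 18.
Flip position 18: 0001011001101110111100001010111 → 0001011001101110101100001010111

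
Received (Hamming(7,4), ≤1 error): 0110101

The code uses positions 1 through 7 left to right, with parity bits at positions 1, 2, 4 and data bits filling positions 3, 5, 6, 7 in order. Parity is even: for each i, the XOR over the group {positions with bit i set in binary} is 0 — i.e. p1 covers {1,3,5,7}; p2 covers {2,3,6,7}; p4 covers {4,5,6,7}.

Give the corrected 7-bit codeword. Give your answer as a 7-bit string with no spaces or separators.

0100101

s1 (pos 1,3,5,7): 0⊕1⊕1⊕1 = 1
s2 (pos 2,3,6,7): 1⊕1⊕0⊕1 = 1
s4 (pos 4,5,6,7): 0⊕1⊕0⊕1 = 0
Syndrome s4…s1 = 011 → error at position 3.
Flip position 3: 0110101 → 0100101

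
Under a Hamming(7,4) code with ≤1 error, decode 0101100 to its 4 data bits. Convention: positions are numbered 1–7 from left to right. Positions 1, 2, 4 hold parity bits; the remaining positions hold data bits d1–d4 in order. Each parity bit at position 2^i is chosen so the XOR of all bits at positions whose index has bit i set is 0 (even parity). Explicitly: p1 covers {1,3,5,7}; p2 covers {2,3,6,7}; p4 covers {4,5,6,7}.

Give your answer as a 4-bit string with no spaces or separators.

1100

s1 (pos 1,3,5,7): 0⊕0⊕1⊕0 = 1
s2 (pos 2,3,6,7): 1⊕0⊕0⊕0 = 1
s4 (pos 4,5,6,7): 1⊕1⊕0⊕0 = 0
Syndrome s4…s1 = 011 → error at position 3.
Flip position 3: 0101100 → 0111100
Read data bits from positions 3,5,6,7: 1100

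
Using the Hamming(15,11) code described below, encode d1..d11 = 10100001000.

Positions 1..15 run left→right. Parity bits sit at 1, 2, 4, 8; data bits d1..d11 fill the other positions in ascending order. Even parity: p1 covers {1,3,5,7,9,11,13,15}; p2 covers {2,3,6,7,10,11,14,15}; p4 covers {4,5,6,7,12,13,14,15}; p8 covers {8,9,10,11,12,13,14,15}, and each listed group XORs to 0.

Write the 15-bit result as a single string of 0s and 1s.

101001010001000

Place data at non-parity positions: p1 p2 1 p4 0 1 0 p8 0 0 0 1 0 0 0
p1 (pos 1,3,5,7,9,11,13,15): XOR of data positions = 1⊕0⊕0⊕0⊕0⊕0⊕0 = 1
p2 (pos 2,3,6,7,10,11,14,15): XOR of data positions = 1⊕1⊕0⊕0⊕0⊕0⊕0 = 0
p4 (pos 4,5,6,7,12,13,14,15): XOR of data positions = 0⊕1⊕0⊕1⊕0⊕0⊕0 = 0
p8 (pos 8,9,10,11,12,13,14,15): XOR of data positions = 0⊕0⊕0⊕1⊕0⊕0⊕0 = 1
Codeword: 101001010001000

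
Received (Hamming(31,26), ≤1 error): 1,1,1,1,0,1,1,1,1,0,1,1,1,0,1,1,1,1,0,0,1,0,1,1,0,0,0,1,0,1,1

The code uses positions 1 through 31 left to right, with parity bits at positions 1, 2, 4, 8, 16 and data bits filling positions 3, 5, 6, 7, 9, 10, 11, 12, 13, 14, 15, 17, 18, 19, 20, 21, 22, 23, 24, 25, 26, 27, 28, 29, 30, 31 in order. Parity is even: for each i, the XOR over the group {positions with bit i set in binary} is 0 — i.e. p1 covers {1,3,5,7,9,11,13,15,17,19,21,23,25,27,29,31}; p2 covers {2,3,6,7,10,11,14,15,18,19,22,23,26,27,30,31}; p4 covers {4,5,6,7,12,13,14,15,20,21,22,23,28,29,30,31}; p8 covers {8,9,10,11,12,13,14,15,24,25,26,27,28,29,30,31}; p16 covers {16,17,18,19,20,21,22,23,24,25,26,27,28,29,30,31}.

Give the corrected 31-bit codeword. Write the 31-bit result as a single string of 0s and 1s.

s1 (pos 1,3,5,7,9,11,13,15,17,19,21,23,25,27,29,31): 1⊕1⊕0⊕1⊕1⊕1⊕1⊕1⊕1⊕0⊕1⊕1⊕0⊕0⊕0⊕1 = 1
s2 (pos 2,3,6,7,10,11,14,15,18,19,22,23,26,27,30,31): 1⊕1⊕1⊕1⊕0⊕1⊕0⊕1⊕1⊕0⊕0⊕1⊕0⊕0⊕1⊕1 = 0
s4 (pos 4,5,6,7,12,13,14,15,20,21,22,23,28,29,30,31): 1⊕0⊕1⊕1⊕1⊕1⊕0⊕1⊕0⊕1⊕0⊕1⊕1⊕0⊕1⊕1 = 1
s8 (pos 8,9,10,11,12,13,14,15,24,25,26,27,28,29,30,31): 1⊕1⊕0⊕1⊕1⊕1⊕0⊕1⊕1⊕0⊕0⊕0⊕1⊕0⊕1⊕1 = 0
s16 (pos 16,17,18,19,20,21,22,23,24,25,26,27,28,29,30,31): 1⊕1⊕1⊕0⊕0⊕1⊕0⊕1⊕1⊕0⊕0⊕0⊕1⊕0⊕1⊕1 = 1
Syndrome s16…s1 = 10101 → error at position 21.
Flip position 21: 1111011110111011110010110001011 → 1111011110111011110000110001011

1111011110111011110000110001011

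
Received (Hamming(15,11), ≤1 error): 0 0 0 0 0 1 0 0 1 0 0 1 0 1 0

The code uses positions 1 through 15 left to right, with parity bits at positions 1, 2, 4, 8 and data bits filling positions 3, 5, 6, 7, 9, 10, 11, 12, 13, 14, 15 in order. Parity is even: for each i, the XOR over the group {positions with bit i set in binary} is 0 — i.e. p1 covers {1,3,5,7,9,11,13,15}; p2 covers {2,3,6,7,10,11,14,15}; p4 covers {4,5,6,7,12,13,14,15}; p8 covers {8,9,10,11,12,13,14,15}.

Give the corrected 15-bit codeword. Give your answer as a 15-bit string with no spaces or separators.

000001001001110

s1 (pos 1,3,5,7,9,11,13,15): 0⊕0⊕0⊕0⊕1⊕0⊕0⊕0 = 1
s2 (pos 2,3,6,7,10,11,14,15): 0⊕0⊕1⊕0⊕0⊕0⊕1⊕0 = 0
s4 (pos 4,5,6,7,12,13,14,15): 0⊕0⊕1⊕0⊕1⊕0⊕1⊕0 = 1
s8 (pos 8,9,10,11,12,13,14,15): 0⊕1⊕0⊕0⊕1⊕0⊕1⊕0 = 1
Syndrome s8…s1 = 1101 → error at position 13.
Flip position 13: 000001001001010 → 000001001001110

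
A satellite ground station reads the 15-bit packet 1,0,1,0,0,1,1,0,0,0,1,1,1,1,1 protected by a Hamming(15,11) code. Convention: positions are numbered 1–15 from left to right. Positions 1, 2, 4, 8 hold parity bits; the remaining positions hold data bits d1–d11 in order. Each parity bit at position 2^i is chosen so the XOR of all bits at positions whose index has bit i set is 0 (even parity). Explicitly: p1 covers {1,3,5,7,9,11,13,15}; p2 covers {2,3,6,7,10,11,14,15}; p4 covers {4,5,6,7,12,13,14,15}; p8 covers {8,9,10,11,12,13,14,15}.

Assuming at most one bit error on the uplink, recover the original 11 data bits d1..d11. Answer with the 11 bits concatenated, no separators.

s1 (pos 1,3,5,7,9,11,13,15): 1⊕1⊕0⊕1⊕0⊕1⊕1⊕1 = 0
s2 (pos 2,3,6,7,10,11,14,15): 0⊕1⊕1⊕1⊕0⊕1⊕1⊕1 = 0
s4 (pos 4,5,6,7,12,13,14,15): 0⊕0⊕1⊕1⊕1⊕1⊕1⊕1 = 0
s8 (pos 8,9,10,11,12,13,14,15): 0⊕0⊕0⊕1⊕1⊕1⊕1⊕1 = 1
Syndrome s8…s1 = 1000 → error at position 8.
Flip position 8: 101001100011111 → 101001110011111
Read data bits from positions 3,5,6,7,9,10,11,12,13,14,15: 10110011111

10110011111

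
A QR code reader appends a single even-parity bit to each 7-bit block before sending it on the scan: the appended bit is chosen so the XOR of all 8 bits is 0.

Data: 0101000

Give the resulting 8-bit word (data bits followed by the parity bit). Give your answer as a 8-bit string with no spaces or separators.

XOR of the 7 data bits: 0⊕1⊕0⊕1⊕0⊕0⊕0 = 0
Parity bit = 0 (so all 8 bits XOR to 0).

01010000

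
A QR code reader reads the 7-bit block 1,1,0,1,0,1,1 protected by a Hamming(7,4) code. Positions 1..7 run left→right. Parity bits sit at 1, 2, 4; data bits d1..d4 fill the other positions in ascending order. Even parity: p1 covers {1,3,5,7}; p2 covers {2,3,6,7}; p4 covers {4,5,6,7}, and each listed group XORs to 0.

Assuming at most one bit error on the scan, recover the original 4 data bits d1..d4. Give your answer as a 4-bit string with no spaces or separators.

0001

s1 (pos 1,3,5,7): 1⊕0⊕0⊕1 = 0
s2 (pos 2,3,6,7): 1⊕0⊕1⊕1 = 1
s4 (pos 4,5,6,7): 1⊕0⊕1⊕1 = 1
Syndrome s4…s1 = 110 → error at position 6.
Flip position 6: 1101011 → 1101001
Read data bits from positions 3,5,6,7: 0001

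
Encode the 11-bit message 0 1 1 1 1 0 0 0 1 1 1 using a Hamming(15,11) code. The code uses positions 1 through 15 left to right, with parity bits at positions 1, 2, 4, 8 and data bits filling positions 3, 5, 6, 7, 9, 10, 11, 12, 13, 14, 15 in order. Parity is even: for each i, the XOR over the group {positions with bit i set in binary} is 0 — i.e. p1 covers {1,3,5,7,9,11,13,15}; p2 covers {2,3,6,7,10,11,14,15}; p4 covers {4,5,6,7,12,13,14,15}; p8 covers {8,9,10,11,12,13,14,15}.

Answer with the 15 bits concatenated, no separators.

100011101000111

Place data at non-parity positions: p1 p2 0 p4 1 1 1 p8 1 0 0 0 1 1 1
p1 (pos 1,3,5,7,9,11,13,15): XOR of data positions = 0⊕1⊕1⊕1⊕0⊕1⊕1 = 1
p2 (pos 2,3,6,7,10,11,14,15): XOR of data positions = 0⊕1⊕1⊕0⊕0⊕1⊕1 = 0
p4 (pos 4,5,6,7,12,13,14,15): XOR of data positions = 1⊕1⊕1⊕0⊕1⊕1⊕1 = 0
p8 (pos 8,9,10,11,12,13,14,15): XOR of data positions = 1⊕0⊕0⊕0⊕1⊕1⊕1 = 0
Codeword: 100011101000111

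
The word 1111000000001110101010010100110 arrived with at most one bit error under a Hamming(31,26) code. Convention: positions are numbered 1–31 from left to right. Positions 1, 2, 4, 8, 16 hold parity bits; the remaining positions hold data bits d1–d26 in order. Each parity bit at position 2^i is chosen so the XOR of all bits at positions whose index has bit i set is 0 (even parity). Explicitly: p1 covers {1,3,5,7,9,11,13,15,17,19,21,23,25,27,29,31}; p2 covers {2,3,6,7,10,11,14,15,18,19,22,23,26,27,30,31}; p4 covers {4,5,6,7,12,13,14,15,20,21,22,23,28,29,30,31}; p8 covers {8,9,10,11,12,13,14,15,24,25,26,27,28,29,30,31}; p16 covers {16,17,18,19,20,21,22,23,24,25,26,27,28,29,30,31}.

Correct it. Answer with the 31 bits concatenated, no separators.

s1 (pos 1,3,5,7,9,11,13,15,17,19,21,23,25,27,29,31): 1⊕1⊕0⊕0⊕0⊕0⊕1⊕1⊕1⊕1⊕1⊕0⊕0⊕0⊕1⊕0 = 0
s2 (pos 2,3,6,7,10,11,14,15,18,19,22,23,26,27,30,31): 1⊕1⊕0⊕0⊕0⊕0⊕1⊕1⊕0⊕1⊕0⊕0⊕1⊕0⊕1⊕0 = 1
s4 (pos 4,5,6,7,12,13,14,15,20,21,22,23,28,29,30,31): 1⊕0⊕0⊕0⊕0⊕1⊕1⊕1⊕0⊕1⊕0⊕0⊕0⊕1⊕1⊕0 = 1
s8 (pos 8,9,10,11,12,13,14,15,24,25,26,27,28,29,30,31): 0⊕0⊕0⊕0⊕0⊕1⊕1⊕1⊕1⊕0⊕1⊕0⊕0⊕1⊕1⊕0 = 1
s16 (pos 16,17,18,19,20,21,22,23,24,25,26,27,28,29,30,31): 0⊕1⊕0⊕1⊕0⊕1⊕0⊕0⊕1⊕0⊕1⊕0⊕0⊕1⊕1⊕0 = 1
Syndrome s16…s1 = 11110 → error at position 30.
Flip position 30: 1111000000001110101010010100110 → 1111000000001110101010010100100

1111000000001110101010010100100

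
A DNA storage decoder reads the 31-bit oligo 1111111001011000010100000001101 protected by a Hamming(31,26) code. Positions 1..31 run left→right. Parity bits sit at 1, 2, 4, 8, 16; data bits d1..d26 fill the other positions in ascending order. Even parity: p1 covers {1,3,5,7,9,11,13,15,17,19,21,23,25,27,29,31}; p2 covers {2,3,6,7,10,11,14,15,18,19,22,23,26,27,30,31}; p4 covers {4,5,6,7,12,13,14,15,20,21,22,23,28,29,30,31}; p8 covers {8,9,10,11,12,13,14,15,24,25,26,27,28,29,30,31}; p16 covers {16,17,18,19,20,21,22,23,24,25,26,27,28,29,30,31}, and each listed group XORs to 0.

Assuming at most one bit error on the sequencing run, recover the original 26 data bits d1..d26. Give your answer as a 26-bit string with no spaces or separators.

s1 (pos 1,3,5,7,9,11,13,15,17,19,21,23,25,27,29,31): 1⊕1⊕1⊕1⊕0⊕0⊕1⊕0⊕0⊕0⊕0⊕0⊕0⊕0⊕1⊕1 = 1
s2 (pos 2,3,6,7,10,11,14,15,18,19,22,23,26,27,30,31): 1⊕1⊕1⊕1⊕1⊕0⊕0⊕0⊕1⊕0⊕0⊕0⊕0⊕0⊕0⊕1 = 1
s4 (pos 4,5,6,7,12,13,14,15,20,21,22,23,28,29,30,31): 1⊕1⊕1⊕1⊕1⊕1⊕0⊕0⊕1⊕0⊕0⊕0⊕1⊕1⊕0⊕1 = 0
s8 (pos 8,9,10,11,12,13,14,15,24,25,26,27,28,29,30,31): 0⊕0⊕1⊕0⊕1⊕1⊕0⊕0⊕0⊕0⊕0⊕0⊕1⊕1⊕0⊕1 = 0
s16 (pos 16,17,18,19,20,21,22,23,24,25,26,27,28,29,30,31): 0⊕0⊕1⊕0⊕1⊕0⊕0⊕0⊕0⊕0⊕0⊕0⊕1⊕1⊕0⊕1 = 1
Syndrome s16…s1 = 10011 → error at position 19.
Flip position 19: 1111111001011000010100000001101 → 1111111001011000011100000001101
Read data bits from positions 3,5,6,7,9,10,11,12,13,14,15,17,18,19,20,21,22,23,24,25,26,27,28,29,30,31: 11110101100011100000001101

11110101100011100000001101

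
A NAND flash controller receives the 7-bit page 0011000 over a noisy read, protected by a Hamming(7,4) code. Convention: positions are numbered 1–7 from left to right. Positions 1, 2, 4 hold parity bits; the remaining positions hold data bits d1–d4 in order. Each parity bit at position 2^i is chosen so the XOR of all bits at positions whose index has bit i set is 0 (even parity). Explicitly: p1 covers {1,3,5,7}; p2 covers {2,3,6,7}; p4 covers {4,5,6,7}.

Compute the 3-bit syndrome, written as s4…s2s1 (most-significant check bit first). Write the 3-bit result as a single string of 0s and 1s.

111

s1 (pos 1,3,5,7): 0⊕1⊕0⊕0 = 1
s2 (pos 2,3,6,7): 0⊕1⊕0⊕0 = 1
s4 (pos 4,5,6,7): 1⊕0⊕0⊕0 = 1
Syndrome s4…s1 = 111 → error at position 7.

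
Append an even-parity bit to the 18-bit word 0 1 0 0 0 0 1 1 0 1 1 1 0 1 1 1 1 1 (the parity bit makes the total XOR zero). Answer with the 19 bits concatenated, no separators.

XOR of the 18 data bits: 0⊕1⊕0⊕0⊕0⊕0⊕1⊕1⊕0⊕1⊕1⊕1⊕0⊕1⊕1⊕1⊕1⊕1 = 1
Parity bit = 1 (so all 19 bits XOR to 0).

0100001101110111111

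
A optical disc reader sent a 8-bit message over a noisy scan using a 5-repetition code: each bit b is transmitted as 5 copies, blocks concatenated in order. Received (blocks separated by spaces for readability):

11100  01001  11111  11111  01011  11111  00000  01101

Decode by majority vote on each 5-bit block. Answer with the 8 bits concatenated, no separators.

10111101

Block 1 (11100): 3 ones → 1
Block 2 (01001): 2 ones → 0
Block 3 (11111): 5 ones → 1
Block 4 (11111): 5 ones → 1
Block 5 (01011): 3 ones → 1
Block 6 (11111): 5 ones → 1
Block 7 (00000): 0 ones → 0
Block 8 (01101): 3 ones → 1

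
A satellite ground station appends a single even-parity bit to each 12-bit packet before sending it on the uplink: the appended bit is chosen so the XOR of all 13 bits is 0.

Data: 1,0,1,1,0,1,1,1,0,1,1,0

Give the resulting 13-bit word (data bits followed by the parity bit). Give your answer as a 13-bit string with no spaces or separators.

1011011101100

XOR of the 12 data bits: 1⊕0⊕1⊕1⊕0⊕1⊕1⊕1⊕0⊕1⊕1⊕0 = 0
Parity bit = 0 (so all 13 bits XOR to 0).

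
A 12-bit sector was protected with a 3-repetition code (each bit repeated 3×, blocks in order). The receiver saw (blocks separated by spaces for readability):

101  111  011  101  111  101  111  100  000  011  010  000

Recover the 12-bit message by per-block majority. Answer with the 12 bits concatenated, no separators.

111111100100

Block 1 (101): 2 ones → 1
Block 2 (111): 3 ones → 1
Block 3 (011): 2 ones → 1
Block 4 (101): 2 ones → 1
Block 5 (111): 3 ones → 1
Block 6 (101): 2 ones → 1
Block 7 (111): 3 ones → 1
Block 8 (100): 1 one → 0
Block 9 (000): 0 ones → 0
Block 10 (011): 2 ones → 1
Block 11 (010): 1 one → 0
Block 12 (000): 0 ones → 0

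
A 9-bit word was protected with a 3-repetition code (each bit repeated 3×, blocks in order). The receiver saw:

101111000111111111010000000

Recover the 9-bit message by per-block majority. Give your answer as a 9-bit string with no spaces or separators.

110111000

Block 1 (101): 2 ones → 1
Block 2 (111): 3 ones → 1
Block 3 (000): 0 ones → 0
Block 4 (111): 3 ones → 1
Block 5 (111): 3 ones → 1
Block 6 (111): 3 ones → 1
Block 7 (010): 1 one → 0
Block 8 (000): 0 ones → 0
Block 9 (000): 0 ones → 0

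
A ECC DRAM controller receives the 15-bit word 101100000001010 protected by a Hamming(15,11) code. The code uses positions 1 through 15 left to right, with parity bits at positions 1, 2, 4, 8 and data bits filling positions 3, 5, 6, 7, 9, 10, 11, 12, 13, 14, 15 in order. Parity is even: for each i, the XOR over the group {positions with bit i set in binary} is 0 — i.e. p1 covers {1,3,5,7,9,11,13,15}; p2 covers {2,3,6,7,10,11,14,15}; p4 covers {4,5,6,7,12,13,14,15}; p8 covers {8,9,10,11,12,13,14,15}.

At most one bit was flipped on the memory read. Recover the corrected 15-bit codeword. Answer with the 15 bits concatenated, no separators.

s1 (pos 1,3,5,7,9,11,13,15): 1⊕1⊕0⊕0⊕0⊕0⊕0⊕0 = 0
s2 (pos 2,3,6,7,10,11,14,15): 0⊕1⊕0⊕0⊕0⊕0⊕1⊕0 = 0
s4 (pos 4,5,6,7,12,13,14,15): 1⊕0⊕0⊕0⊕1⊕0⊕1⊕0 = 1
s8 (pos 8,9,10,11,12,13,14,15): 0⊕0⊕0⊕0⊕1⊕0⊕1⊕0 = 0
Syndrome s8…s1 = 0100 → error at position 4.
Flip position 4: 101100000001010 → 101000000001010

101000000001010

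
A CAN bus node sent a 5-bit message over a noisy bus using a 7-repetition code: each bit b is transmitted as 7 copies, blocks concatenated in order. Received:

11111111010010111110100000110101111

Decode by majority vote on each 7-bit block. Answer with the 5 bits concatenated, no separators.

10101

Block 1 (1111111): 7 ones → 1
Block 2 (1010010): 3 ones → 0
Block 3 (1111101): 6 ones → 1
Block 4 (0000011): 2 ones → 0
Block 5 (0101111): 5 ones → 1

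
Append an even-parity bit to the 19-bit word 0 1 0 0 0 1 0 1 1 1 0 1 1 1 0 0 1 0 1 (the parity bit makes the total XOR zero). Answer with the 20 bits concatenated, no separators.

01000101110111001010

XOR of the 19 data bits: 0⊕1⊕0⊕0⊕0⊕1⊕0⊕1⊕1⊕1⊕0⊕1⊕1⊕1⊕0⊕0⊕1⊕0⊕1 = 0
Parity bit = 0 (so all 20 bits XOR to 0).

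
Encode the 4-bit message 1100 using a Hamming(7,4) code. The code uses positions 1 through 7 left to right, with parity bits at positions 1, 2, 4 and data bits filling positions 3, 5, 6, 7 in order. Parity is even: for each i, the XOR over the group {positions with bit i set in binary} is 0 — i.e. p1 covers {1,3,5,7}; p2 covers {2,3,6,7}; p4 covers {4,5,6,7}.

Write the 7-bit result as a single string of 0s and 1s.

Place data at non-parity positions: p1 p2 1 p4 1 0 0
p1 (pos 1,3,5,7): XOR of data positions = 1⊕1⊕0 = 0
p2 (pos 2,3,6,7): XOR of data positions = 1⊕0⊕0 = 1
p4 (pos 4,5,6,7): XOR of data positions = 1⊕0⊕0 = 1
Codeword: 0111100

0111100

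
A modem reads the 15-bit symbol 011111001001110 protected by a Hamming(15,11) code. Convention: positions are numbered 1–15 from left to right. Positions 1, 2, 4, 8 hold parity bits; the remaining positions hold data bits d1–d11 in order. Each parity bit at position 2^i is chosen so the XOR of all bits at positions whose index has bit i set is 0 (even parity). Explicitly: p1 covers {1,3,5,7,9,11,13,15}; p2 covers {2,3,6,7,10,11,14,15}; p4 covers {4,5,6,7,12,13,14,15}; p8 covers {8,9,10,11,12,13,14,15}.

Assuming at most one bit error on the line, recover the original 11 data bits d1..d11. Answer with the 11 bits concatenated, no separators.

s1 (pos 1,3,5,7,9,11,13,15): 0⊕1⊕1⊕0⊕1⊕0⊕1⊕0 = 0
s2 (pos 2,3,6,7,10,11,14,15): 1⊕1⊕1⊕0⊕0⊕0⊕1⊕0 = 0
s4 (pos 4,5,6,7,12,13,14,15): 1⊕1⊕1⊕0⊕1⊕1⊕1⊕0 = 0
s8 (pos 8,9,10,11,12,13,14,15): 0⊕1⊕0⊕0⊕1⊕1⊕1⊕0 = 0
Syndrome s8…s1 = 0000 → no error.
Read data bits from positions 3,5,6,7,9,10,11,12,13,14,15: 11101001110

11101001110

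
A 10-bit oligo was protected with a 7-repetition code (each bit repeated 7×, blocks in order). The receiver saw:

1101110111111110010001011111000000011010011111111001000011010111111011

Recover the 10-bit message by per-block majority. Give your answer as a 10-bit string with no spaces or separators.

1101011011

Block 1 (1101110): 5 ones → 1
Block 2 (1111111): 7 ones → 1
Block 3 (1001000): 2 ones → 0
Block 4 (1011111): 6 ones → 1
Block 5 (0000000): 0 ones → 0
Block 6 (1101001): 4 ones → 1
Block 7 (1111111): 7 ones → 1
Block 8 (0010000): 1 one → 0
Block 9 (1101011): 5 ones → 1
Block 10 (1111011): 6 ones → 1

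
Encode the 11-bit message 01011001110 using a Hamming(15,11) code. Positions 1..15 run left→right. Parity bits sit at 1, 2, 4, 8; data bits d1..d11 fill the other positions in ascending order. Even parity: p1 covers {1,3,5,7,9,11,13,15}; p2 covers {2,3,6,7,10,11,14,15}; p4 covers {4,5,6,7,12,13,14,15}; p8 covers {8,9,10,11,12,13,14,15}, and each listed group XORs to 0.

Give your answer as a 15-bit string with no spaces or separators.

000110101001110

Place data at non-parity positions: p1 p2 0 p4 1 0 1 p8 1 0 0 1 1 1 0
p1 (pos 1,3,5,7,9,11,13,15): XOR of data positions = 0⊕1⊕1⊕1⊕0⊕1⊕0 = 0
p2 (pos 2,3,6,7,10,11,14,15): XOR of data positions = 0⊕0⊕1⊕0⊕0⊕1⊕0 = 0
p4 (pos 4,5,6,7,12,13,14,15): XOR of data positions = 1⊕0⊕1⊕1⊕1⊕1⊕0 = 1
p8 (pos 8,9,10,11,12,13,14,15): XOR of data positions = 1⊕0⊕0⊕1⊕1⊕1⊕0 = 0
Codeword: 000110101001110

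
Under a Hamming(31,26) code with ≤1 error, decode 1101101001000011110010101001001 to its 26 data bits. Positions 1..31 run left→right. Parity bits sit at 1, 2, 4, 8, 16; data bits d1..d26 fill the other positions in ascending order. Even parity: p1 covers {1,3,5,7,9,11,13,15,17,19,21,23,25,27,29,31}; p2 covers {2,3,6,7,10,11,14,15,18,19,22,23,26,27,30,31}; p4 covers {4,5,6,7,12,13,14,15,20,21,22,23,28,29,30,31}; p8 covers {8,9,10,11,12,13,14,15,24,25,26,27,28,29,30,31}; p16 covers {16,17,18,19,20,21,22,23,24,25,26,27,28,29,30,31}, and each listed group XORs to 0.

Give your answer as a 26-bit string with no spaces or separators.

s1 (pos 1,3,5,7,9,11,13,15,17,19,21,23,25,27,29,31): 1⊕0⊕1⊕1⊕0⊕0⊕0⊕1⊕1⊕0⊕1⊕1⊕1⊕0⊕0⊕1 = 1
s2 (pos 2,3,6,7,10,11,14,15,18,19,22,23,26,27,30,31): 1⊕0⊕0⊕1⊕1⊕0⊕0⊕1⊕1⊕0⊕0⊕1⊕0⊕0⊕0⊕1 = 1
s4 (pos 4,5,6,7,12,13,14,15,20,21,22,23,28,29,30,31): 1⊕1⊕0⊕1⊕0⊕0⊕0⊕1⊕0⊕1⊕0⊕1⊕1⊕0⊕0⊕1 = 0
s8 (pos 8,9,10,11,12,13,14,15,24,25,26,27,28,29,30,31): 0⊕0⊕1⊕0⊕0⊕0⊕0⊕1⊕0⊕1⊕0⊕0⊕1⊕0⊕0⊕1 = 1
s16 (pos 16,17,18,19,20,21,22,23,24,25,26,27,28,29,30,31): 1⊕1⊕1⊕0⊕0⊕1⊕0⊕1⊕0⊕1⊕0⊕0⊕1⊕0⊕0⊕1 = 0
Syndrome s16…s1 = 01011 → error at position 11.
Flip position 11: 1101101001000011110010101001001 → 1101101001100011110010101001001
Read data bits from positions 3,5,6,7,9,10,11,12,13,14,15,17,18,19,20,21,22,23,24,25,26,27,28,29,30,31: 01010110001110010101001001

01010110001110010101001001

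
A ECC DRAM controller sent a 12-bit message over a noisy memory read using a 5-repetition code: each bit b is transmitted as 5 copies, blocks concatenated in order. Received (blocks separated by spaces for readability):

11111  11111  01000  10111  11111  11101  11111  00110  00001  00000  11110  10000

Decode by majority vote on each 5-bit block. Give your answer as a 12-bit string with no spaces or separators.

110111100010

Block 1 (11111): 5 ones → 1
Block 2 (11111): 5 ones → 1
Block 3 (01000): 1 one → 0
Block 4 (10111): 4 ones → 1
Block 5 (11111): 5 ones → 1
Block 6 (11101): 4 ones → 1
Block 7 (11111): 5 ones → 1
Block 8 (00110): 2 ones → 0
Block 9 (00001): 1 one → 0
Block 10 (00000): 0 ones → 0
Block 11 (11110): 4 ones → 1
Block 12 (10000): 1 one → 0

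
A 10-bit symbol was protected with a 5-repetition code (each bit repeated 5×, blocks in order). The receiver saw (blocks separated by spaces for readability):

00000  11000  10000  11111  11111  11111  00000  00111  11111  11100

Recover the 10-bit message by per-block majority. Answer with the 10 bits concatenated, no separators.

0001110111

Block 1 (00000): 0 ones → 0
Block 2 (11000): 2 ones → 0
Block 3 (10000): 1 one → 0
Block 4 (11111): 5 ones → 1
Block 5 (11111): 5 ones → 1
Block 6 (11111): 5 ones → 1
Block 7 (00000): 0 ones → 0
Block 8 (00111): 3 ones → 1
Block 9 (11111): 5 ones → 1
Block 10 (11100): 3 ones → 1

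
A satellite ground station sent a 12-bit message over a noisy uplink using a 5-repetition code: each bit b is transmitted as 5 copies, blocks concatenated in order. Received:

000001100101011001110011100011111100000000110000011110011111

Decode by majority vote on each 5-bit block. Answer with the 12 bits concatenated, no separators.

Block 1 (00000): 0 ones → 0
Block 2 (11001): 3 ones → 1
Block 3 (01011): 3 ones → 1
Block 4 (00111): 3 ones → 1
Block 5 (00111): 3 ones → 1
Block 6 (00011): 2 ones → 0
Block 7 (11110): 4 ones → 1
Block 8 (00000): 0 ones → 0
Block 9 (00110): 2 ones → 0
Block 10 (00001): 1 one → 0
Block 11 (11100): 3 ones → 1
Block 12 (11111): 5 ones → 1

011110100011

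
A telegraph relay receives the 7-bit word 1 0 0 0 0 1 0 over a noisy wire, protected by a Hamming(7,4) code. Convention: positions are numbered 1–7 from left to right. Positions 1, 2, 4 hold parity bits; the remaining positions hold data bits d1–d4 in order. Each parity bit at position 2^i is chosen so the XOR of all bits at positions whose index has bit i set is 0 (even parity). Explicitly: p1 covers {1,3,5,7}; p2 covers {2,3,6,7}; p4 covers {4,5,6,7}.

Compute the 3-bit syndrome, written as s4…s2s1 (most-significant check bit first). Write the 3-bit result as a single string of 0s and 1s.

s1 (pos 1,3,5,7): 1⊕0⊕0⊕0 = 1
s2 (pos 2,3,6,7): 0⊕0⊕1⊕0 = 1
s4 (pos 4,5,6,7): 0⊕0⊕1⊕0 = 1
Syndrome s4…s1 = 111 → error at position 7.

111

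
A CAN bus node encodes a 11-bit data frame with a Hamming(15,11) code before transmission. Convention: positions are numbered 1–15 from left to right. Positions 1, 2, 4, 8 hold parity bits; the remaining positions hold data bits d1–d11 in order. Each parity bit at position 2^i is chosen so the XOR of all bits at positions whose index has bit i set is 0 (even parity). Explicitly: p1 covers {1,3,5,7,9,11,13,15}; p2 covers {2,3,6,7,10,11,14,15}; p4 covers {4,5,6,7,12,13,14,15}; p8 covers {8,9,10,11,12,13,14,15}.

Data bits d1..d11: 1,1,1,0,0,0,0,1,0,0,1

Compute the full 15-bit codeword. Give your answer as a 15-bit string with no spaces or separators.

111011000001001

Place data at non-parity positions: p1 p2 1 p4 1 1 0 p8 0 0 0 1 0 0 1
p1 (pos 1,3,5,7,9,11,13,15): XOR of data positions = 1⊕1⊕0⊕0⊕0⊕0⊕1 = 1
p2 (pos 2,3,6,7,10,11,14,15): XOR of data positions = 1⊕1⊕0⊕0⊕0⊕0⊕1 = 1
p4 (pos 4,5,6,7,12,13,14,15): XOR of data positions = 1⊕1⊕0⊕1⊕0⊕0⊕1 = 0
p8 (pos 8,9,10,11,12,13,14,15): XOR of data positions = 0⊕0⊕0⊕1⊕0⊕0⊕1 = 0
Codeword: 111011000001001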